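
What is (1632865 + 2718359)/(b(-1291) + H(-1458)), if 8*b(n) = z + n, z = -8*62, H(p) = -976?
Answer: -34809792/9595 ≈ -3627.9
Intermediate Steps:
z = -496
b(n) = -62 + n/8 (b(n) = (-496 + n)/8 = -62 + n/8)
(1632865 + 2718359)/(b(-1291) + H(-1458)) = (1632865 + 2718359)/((-62 + (⅛)*(-1291)) - 976) = 4351224/((-62 - 1291/8) - 976) = 4351224/(-1787/8 - 976) = 4351224/(-9595/8) = 4351224*(-8/9595) = -34809792/9595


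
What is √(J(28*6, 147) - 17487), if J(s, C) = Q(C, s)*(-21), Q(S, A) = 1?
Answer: 2*I*√4377 ≈ 132.32*I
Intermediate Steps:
J(s, C) = -21 (J(s, C) = 1*(-21) = -21)
√(J(28*6, 147) - 17487) = √(-21 - 17487) = √(-17508) = 2*I*√4377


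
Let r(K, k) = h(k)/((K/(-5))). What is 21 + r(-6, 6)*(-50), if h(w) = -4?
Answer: 563/3 ≈ 187.67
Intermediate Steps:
r(K, k) = 20/K (r(K, k) = -4*(-5/K) = -(-20)/K = 20/K)
21 + r(-6, 6)*(-50) = 21 + (20/(-6))*(-50) = 21 + (20*(-1/6))*(-50) = 21 - 10/3*(-50) = 21 + 500/3 = 563/3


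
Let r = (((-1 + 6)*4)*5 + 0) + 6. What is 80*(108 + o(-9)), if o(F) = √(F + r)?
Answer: 8640 + 80*√97 ≈ 9427.9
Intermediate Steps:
r = 106 (r = ((5*4)*5 + 0) + 6 = (20*5 + 0) + 6 = (100 + 0) + 6 = 100 + 6 = 106)
o(F) = √(106 + F) (o(F) = √(F + 106) = √(106 + F))
80*(108 + o(-9)) = 80*(108 + √(106 - 9)) = 80*(108 + √97) = 8640 + 80*√97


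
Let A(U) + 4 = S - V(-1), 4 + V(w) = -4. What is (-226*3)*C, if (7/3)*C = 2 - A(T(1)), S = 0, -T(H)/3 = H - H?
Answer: 4068/7 ≈ 581.14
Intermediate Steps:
T(H) = 0 (T(H) = -3*(H - H) = -3*0 = 0)
V(w) = -8 (V(w) = -4 - 4 = -8)
A(U) = 4 (A(U) = -4 + (0 - 1*(-8)) = -4 + (0 + 8) = -4 + 8 = 4)
C = -6/7 (C = 3*(2 - 1*4)/7 = 3*(2 - 4)/7 = (3/7)*(-2) = -6/7 ≈ -0.85714)
(-226*3)*C = -226*3*(-6/7) = -678*(-6/7) = 4068/7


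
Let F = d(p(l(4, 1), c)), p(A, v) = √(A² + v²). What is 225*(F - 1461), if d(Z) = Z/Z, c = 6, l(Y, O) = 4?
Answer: -328500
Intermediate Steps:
d(Z) = 1
F = 1
225*(F - 1461) = 225*(1 - 1461) = 225*(-1460) = -328500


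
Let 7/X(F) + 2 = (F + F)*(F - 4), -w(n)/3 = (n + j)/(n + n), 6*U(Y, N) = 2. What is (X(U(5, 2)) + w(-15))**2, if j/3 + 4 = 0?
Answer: 29241/1600 ≈ 18.276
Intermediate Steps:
U(Y, N) = 1/3 (U(Y, N) = (1/6)*2 = 1/3)
j = -12 (j = -12 + 3*0 = -12 + 0 = -12)
w(n) = -3*(-12 + n)/(2*n) (w(n) = -3*(n - 12)/(n + n) = -3*(-12 + n)/(2*n))
X(F) = 7/(-2 + 2*F*(-4 + F)) (X(F) = 7/(-2 + (F + F)*(F - 4)) = 7/(-2 + (2*F)*(-4 + F)) = 7/(-2 + 2*F*(-4 + F)))
(X(U(5, 2)) + w(-15))**2 = (7/(2*(-1 + (1/3)**2 - 4*1/3)) + (-3/2 + 18/(-15)))**2 = (7/(2*(-1 + 1/9 - 4/3)) + (-3/2 + 18*(-1/15)))**2 = (7/(2*(-20/9)) + (-3/2 - 6/5))**2 = ((7/2)*(-9/20) - 27/10)**2 = (-63/40 - 27/10)**2 = (-171/40)**2 = 29241/1600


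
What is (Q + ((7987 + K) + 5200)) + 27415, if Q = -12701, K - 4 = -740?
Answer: 27165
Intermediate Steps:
K = -736 (K = 4 - 740 = -736)
(Q + ((7987 + K) + 5200)) + 27415 = (-12701 + ((7987 - 736) + 5200)) + 27415 = (-12701 + (7251 + 5200)) + 27415 = (-12701 + 12451) + 27415 = -250 + 27415 = 27165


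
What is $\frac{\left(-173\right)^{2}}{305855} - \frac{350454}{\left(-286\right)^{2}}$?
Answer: $- \frac{366223901}{87474530} \approx -4.1866$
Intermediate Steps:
$\frac{\left(-173\right)^{2}}{305855} - \frac{350454}{\left(-286\right)^{2}} = 29929 \cdot \frac{1}{305855} - \frac{350454}{81796} = \frac{29929}{305855} - \frac{13479}{3146} = - \frac{366223901}{87474530}$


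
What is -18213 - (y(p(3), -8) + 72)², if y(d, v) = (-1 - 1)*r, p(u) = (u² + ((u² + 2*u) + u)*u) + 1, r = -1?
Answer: -23689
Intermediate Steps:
p(u) = 1 + u² + u*(u² + 3*u) (p(u) = (u² + (u² + 3*u)*u) + 1 = (u² + u*(u² + 3*u)) + 1 = 1 + u² + u*(u² + 3*u))
y(d, v) = 2 (y(d, v) = (-1 - 1)*(-1) = -2*(-1) = 2)
-18213 - (y(p(3), -8) + 72)² = -18213 - (2 + 72)² = -18213 - 1*74² = -18213 - 1*5476 = -18213 - 5476 = -23689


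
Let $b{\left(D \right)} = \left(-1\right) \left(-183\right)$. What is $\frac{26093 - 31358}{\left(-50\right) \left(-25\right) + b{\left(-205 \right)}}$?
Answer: $- \frac{5265}{1433} \approx -3.6741$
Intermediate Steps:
$b{\left(D \right)} = 183$
$\frac{26093 - 31358}{\left(-50\right) \left(-25\right) + b{\left(-205 \right)}} = \frac{26093 - 31358}{\left(-50\right) \left(-25\right) + 183} = - \frac{5265}{1250 + 183} = - \frac{5265}{1433}$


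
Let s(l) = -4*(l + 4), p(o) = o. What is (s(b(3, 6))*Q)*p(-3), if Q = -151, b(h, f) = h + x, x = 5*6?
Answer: -67044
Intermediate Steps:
x = 30
b(h, f) = 30 + h (b(h, f) = h + 30 = 30 + h)
s(l) = -16 - 4*l (s(l) = -4*(4 + l) = -16 - 4*l)
(s(b(3, 6))*Q)*p(-3) = ((-16 - 4*(30 + 3))*(-151))*(-3) = ((-16 - 4*33)*(-151))*(-3) = ((-16 - 132)*(-151))*(-3) = -148*(-151)*(-3) = 22348*(-3) = -67044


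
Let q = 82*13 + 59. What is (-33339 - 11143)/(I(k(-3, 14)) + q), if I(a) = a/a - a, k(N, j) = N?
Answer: -44482/1129 ≈ -39.399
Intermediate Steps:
q = 1125 (q = 1066 + 59 = 1125)
I(a) = 1 - a
(-33339 - 11143)/(I(k(-3, 14)) + q) = (-33339 - 11143)/((1 - 1*(-3)) + 1125) = -44482/((1 + 3) + 1125) = -44482/(4 + 1125) = -44482/1129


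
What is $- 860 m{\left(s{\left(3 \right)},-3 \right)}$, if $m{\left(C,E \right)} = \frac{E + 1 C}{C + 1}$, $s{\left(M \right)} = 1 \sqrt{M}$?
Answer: $-2580 + 1720 \sqrt{3} \approx 399.13$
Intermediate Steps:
$s{\left(M \right)} = \sqrt{M}$
$m{\left(C,E \right)} = \frac{C + E}{1 + C}$ ($m{\left(C,E \right)} = \frac{E + C}{1 + C} = \frac{C + E}{1 + C}$)
$- 860 m{\left(s{\left(3 \right)},-3 \right)} = - 860 \frac{\sqrt{3} - 3}{1 + \sqrt{3}} = - 860 \frac{-3 + \sqrt{3}}{1 + \sqrt{3}} = - \frac{860 \left(-3 + \sqrt{3}\right)}{1 + \sqrt{3}}$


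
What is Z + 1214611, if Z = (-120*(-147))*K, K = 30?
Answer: 1743811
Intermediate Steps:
Z = 529200 (Z = -120*(-147)*30 = 17640*30 = 529200)
Z + 1214611 = 529200 + 1214611 = 1743811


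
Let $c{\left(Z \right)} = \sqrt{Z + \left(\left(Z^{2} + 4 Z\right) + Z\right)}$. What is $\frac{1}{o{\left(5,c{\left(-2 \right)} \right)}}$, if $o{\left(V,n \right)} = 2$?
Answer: $\frac{1}{2} \approx 0.5$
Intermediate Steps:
$c{\left(Z \right)} = \sqrt{Z^{2} + 6 Z}$ ($c{\left(Z \right)} = \sqrt{Z + \left(Z^{2} + 5 Z\right)} = \sqrt{Z^{2} + 6 Z}$)
$\frac{1}{o{\left(5,c{\left(-2 \right)} \right)}} = \frac{1}{2}$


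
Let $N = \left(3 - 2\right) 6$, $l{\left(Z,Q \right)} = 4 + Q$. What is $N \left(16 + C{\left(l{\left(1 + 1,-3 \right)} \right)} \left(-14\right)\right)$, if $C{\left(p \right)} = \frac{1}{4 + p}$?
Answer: $\frac{396}{5} \approx 79.2$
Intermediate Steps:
$N = 6$ ($N = 1 \cdot 6 = 6$)
$N \left(16 + C{\left(l{\left(1 + 1,-3 \right)} \right)} \left(-14\right)\right) = 6 \left(16 + \frac{1}{4 + \left(4 - 3\right)} \left(-14\right)\right) = 6 \left(16 + \frac{1}{4 + 1} \left(-14\right)\right) = 6 \left(16 + \frac{1}{5} \left(-14\right)\right) = 6 \left(16 - \frac{14}{5}\right) = 6 \cdot \frac{66}{5} = \frac{396}{5}$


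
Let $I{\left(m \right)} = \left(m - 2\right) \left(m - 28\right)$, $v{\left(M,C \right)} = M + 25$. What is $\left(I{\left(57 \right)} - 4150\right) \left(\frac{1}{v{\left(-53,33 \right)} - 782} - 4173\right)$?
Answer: $\frac{1727246941}{162} \approx 1.0662 \cdot 10^{7}$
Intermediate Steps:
$v{\left(M,C \right)} = 25 + M$
$I{\left(m \right)} = \left(-28 + m\right) \left(-2 + m\right)$ ($I{\left(m \right)} = \left(-2 + m\right) \left(-28 + m\right) = \left(-28 + m\right) \left(-2 + m\right)$)
$\left(I{\left(57 \right)} - 4150\right) \left(\frac{1}{v{\left(-53,33 \right)} - 782} - 4173\right) = \left(\left(56 + 57^{2} - 1710\right) - 4150\right) \left(\frac{1}{\left(25 - 53\right) - 782} - 4173\right) = \left(\left(56 + 3249 - 1710\right) - 4150\right) \left(\frac{1}{-28 - 782} - 4173\right) = \left(1595 - 4150\right) \left(\frac{1}{-810} - 4173\right) = - 2555 \left(- \frac{1}{810} - 4173\right) = \left(-2555\right) \left(- \frac{3380131}{810}\right) = \frac{1727246941}{162}$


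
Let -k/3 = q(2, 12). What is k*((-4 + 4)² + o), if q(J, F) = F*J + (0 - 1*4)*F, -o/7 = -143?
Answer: 72072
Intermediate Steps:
o = 1001 (o = -7*(-143) = 1001)
q(J, F) = -4*F + F*J (q(J, F) = F*J + (0 - 4)*F = F*J - 4*F = -4*F + F*J)
k = 72 (k = -36*(-4 + 2) = -36*(-2) = -3*(-24) = 72)
k*((-4 + 4)² + o) = 72*((-4 + 4)² + 1001) = 72*(0² + 1001) = 72*(0 + 1001) = 72*1001 = 72072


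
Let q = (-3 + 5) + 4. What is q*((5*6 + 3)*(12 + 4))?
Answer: 3168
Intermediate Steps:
q = 6 (q = 2 + 4 = 6)
q*((5*6 + 3)*(12 + 4)) = 6*((5*6 + 3)*(12 + 4)) = 6*((30 + 3)*16) = 6*(33*16) = 6*528 = 3168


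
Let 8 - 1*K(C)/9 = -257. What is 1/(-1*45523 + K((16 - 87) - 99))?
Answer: -1/43138 ≈ -2.3181e-5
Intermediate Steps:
K(C) = 2385 (K(C) = 72 - 9*(-257) = 72 + 2313 = 2385)
1/(-1*45523 + K((16 - 87) - 99)) = 1/(-1*45523 + 2385) = 1/(-45523 + 2385) = 1/(-43138) = -1/43138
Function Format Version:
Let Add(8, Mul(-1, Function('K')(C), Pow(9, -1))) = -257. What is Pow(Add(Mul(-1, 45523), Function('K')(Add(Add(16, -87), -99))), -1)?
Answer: Rational(-1, 43138) ≈ -2.3181e-5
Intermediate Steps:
Function('K')(C) = 2385 (Function('K')(C) = Add(72, Mul(-9, -257)) = Add(72, 2313) = 2385)
Pow(Add(Mul(-1, 45523), Function('K')(Add(Add(16, -87), -99))), -1) = Pow(Add(Mul(-1, 45523), 2385), -1) = Pow(Add(-45523, 2385), -1) = Pow(-43138, -1) = Rational(-1, 43138)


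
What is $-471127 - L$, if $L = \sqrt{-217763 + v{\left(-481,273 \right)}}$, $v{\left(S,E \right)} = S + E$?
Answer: $-471127 - 27 i \sqrt{299} \approx -4.7113 \cdot 10^{5} - 466.87 i$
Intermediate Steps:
$v{\left(S,E \right)} = E + S$
$L = 27 i \sqrt{299}$ ($L = \sqrt{-217763 + \left(273 - 481\right)} = \sqrt{-217763 - 208} = \sqrt{-217971} = 27 i \sqrt{299} \approx 466.87 i$)
$-471127 - L = -471127 - 27 i \sqrt{299}$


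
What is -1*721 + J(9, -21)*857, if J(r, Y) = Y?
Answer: -18718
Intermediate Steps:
-1*721 + J(9, -21)*857 = -1*721 - 21*857 = -721 - 17997 = -18718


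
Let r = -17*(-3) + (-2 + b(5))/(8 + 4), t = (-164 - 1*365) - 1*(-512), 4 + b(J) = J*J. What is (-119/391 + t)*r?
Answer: -125569/138 ≈ -909.92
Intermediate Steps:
b(J) = -4 + J² (b(J) = -4 + J*J = -4 + J²)
t = -17 (t = (-164 - 365) + 512 = -529 + 512 = -17)
r = 631/12 (r = -17*(-3) + (-2 + (-4 + 5²))/(8 + 4) = 51 + (-2 + (-4 + 25))/12 = 51 + (-2 + 21)*(1/12) = 51 + 19*(1/12) = 51 + 19/12 = 631/12 ≈ 52.583)
(-119/391 + t)*r = (-119/391 - 17)*(631/12) = (-119*1/391 - 17)*(631/12) = (-7/23 - 17)*(631/12) = -398/23*631/12 = -125569/138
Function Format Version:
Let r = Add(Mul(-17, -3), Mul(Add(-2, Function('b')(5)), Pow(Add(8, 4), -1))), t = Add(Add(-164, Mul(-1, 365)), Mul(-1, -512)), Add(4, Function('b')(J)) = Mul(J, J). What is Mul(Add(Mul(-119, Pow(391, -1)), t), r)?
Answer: Rational(-125569, 138) ≈ -909.92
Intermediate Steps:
Function('b')(J) = Add(-4, Pow(J, 2)) (Function('b')(J) = Add(-4, Mul(J, J)) = Add(-4, Pow(J, 2)))
t = -17 (t = Add(Add(-164, -365), 512) = Add(-529, 512) = -17)
r = Rational(631, 12) (r = Add(Mul(-17, -3), Mul(Add(-2, Add(-4, Pow(5, 2))), Pow(Add(8, 4), -1))) = Add(51, Mul(Add(-2, Add(-4, 25)), Pow(12, -1))) = Add(51, Mul(Add(-2, 21), Rational(1, 12))) = Add(51, Mul(19, Rational(1, 12))) = Add(51, Rational(19, 12)) = Rational(631, 12) ≈ 52.583)
Mul(Add(Mul(-119, Pow(391, -1)), t), r) = Mul(Add(Mul(-119, Pow(391, -1)), -17), Rational(631, 12)) = Mul(Add(Mul(-119, Rational(1, 391)), -17), Rational(631, 12)) = Mul(Add(Rational(-7, 23), -17), Rational(631, 12)) = Mul(Rational(-398, 23), Rational(631, 12)) = Rational(-125569, 138)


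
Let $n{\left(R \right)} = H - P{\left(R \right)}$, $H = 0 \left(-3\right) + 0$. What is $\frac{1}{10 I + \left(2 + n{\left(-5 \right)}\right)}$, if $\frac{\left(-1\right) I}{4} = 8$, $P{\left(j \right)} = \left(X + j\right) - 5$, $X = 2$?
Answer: $- \frac{1}{310} \approx -0.0032258$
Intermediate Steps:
$P{\left(j \right)} = -3 + j$ ($P{\left(j \right)} = \left(2 + j\right) - 5 = -3 + j$)
$I = -32$ ($I = \left(-4\right) 8 = -32$)
$H = 0$ ($H = 0 + 0 = 0$)
$n{\left(R \right)} = 3 - R$ ($n{\left(R \right)} = 0 - \left(-3 + R\right) = 3 - R$)
$\frac{1}{10 I + \left(2 + n{\left(-5 \right)}\right)} = \frac{1}{10 \left(-32\right) + \left(2 + \left(3 - -5\right)\right)} = \frac{1}{-320 + \left(2 + \left(3 + 5\right)\right)} = \frac{1}{-320 + \left(2 + 8\right)} = \frac{1}{-320 + 10} = \frac{1}{-310} = - \frac{1}{310}$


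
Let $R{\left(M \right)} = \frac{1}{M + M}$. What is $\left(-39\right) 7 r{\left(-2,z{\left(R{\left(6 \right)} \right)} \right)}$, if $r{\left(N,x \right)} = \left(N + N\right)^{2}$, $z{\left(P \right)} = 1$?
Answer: $-4368$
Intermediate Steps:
$R{\left(M \right)} = \frac{1}{2 M}$
$r{\left(N,x \right)} = 4 N^{2}$ ($r{\left(N,x \right)} = \left(2 N\right)^{2} = 4 N^{2}$)
$\left(-39\right) 7 r{\left(-2,z{\left(R{\left(6 \right)} \right)} \right)} = \left(-39\right) 7 \cdot 4 \left(-2\right)^{2} = - 273 \cdot 4 \cdot 4 = \left(-273\right) 16 = -4368$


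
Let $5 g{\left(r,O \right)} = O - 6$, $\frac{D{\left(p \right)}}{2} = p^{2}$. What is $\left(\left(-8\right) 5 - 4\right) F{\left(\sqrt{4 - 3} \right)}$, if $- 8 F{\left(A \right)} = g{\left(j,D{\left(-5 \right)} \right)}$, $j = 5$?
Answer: $\frac{242}{5} \approx 48.4$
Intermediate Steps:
$D{\left(p \right)} = 2 p^{2}$
$g{\left(r,O \right)} = - \frac{6}{5} + \frac{O}{5}$ ($g{\left(r,O \right)} = \frac{O - 6}{5} = \frac{-6 + O}{5} = - \frac{6}{5} + \frac{O}{5}$)
$F{\left(A \right)} = - \frac{11}{10}$ ($F{\left(A \right)} = - \frac{- \frac{6}{5} + \frac{2 \left(-5\right)^{2}}{5}}{8} = - \frac{- \frac{6}{5} + \frac{2 \cdot 25}{5}}{8} = - \frac{- \frac{6}{5} + \frac{1}{5} \cdot 50}{8} = - \frac{- \frac{6}{5} + 10}{8} = \left(- \frac{1}{8}\right) \frac{44}{5} = - \frac{11}{10}$)
$\left(\left(-8\right) 5 - 4\right) F{\left(\sqrt{4 - 3} \right)} = \left(\left(-8\right) 5 - 4\right) \left(- \frac{11}{10}\right) = \left(-40 - 4\right) \left(- \frac{11}{10}\right) = \left(-44\right) \left(- \frac{11}{10}\right) = \frac{242}{5}$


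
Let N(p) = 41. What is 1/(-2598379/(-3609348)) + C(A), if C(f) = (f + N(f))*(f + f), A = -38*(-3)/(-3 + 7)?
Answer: 20594175513/5196758 ≈ 3962.9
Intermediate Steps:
A = 57/2 (A = -38*(-3)/4 = -19*(-3)/2 = -38*(-3/4) = 57/2 ≈ 28.500)
C(f) = 2*f*(41 + f) (C(f) = (f + 41)*(f + f) = (41 + f)*(2*f) = 2*f*(41 + f))
1/(-2598379/(-3609348)) + C(A) = 1/(-2598379/(-3609348)) + 2*(57/2)*(41 + 57/2) = 1/(-2598379*(-1/3609348)) + 2*(57/2)*(139/2) = 1/(2598379/3609348) + 7923/2 = 3609348/2598379 + 7923/2 = 20594175513/5196758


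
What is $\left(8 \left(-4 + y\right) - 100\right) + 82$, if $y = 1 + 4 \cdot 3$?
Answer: $54$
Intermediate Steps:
$y = 13$ ($y = 1 + 12 = 13$)
$\left(8 \left(-4 + y\right) - 100\right) + 82 = \left(8 \left(-4 + 13\right) - 100\right) + 82 = \left(8 \cdot 9 - 100\right) + 82 = \left(72 - 100\right) + 82 = -28 + 82 = 54$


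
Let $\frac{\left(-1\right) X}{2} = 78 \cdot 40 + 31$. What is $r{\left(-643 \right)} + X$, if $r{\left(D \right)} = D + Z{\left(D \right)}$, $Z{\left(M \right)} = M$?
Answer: $-7588$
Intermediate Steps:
$X = -6302$ ($X = - 2 \left(78 \cdot 40 + 31\right) = - 2 \left(3120 + 31\right) = \left(-2\right) 3151 = -6302$)
$r{\left(D \right)} = 2 D$ ($r{\left(D \right)} = D + D = 2 D$)
$r{\left(-643 \right)} + X = 2 \left(-643\right) - 6302 = -1286 - 6302 = -7588$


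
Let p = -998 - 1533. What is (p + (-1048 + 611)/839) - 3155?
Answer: -4770991/839 ≈ -5686.5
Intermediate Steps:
p = -2531
(p + (-1048 + 611)/839) - 3155 = (-2531 + (-1048 + 611)/839) - 3155 = (-2531 - 437*1/839) - 3155 = (-2531 - 437/839) - 3155 = -2123946/839 - 3155 = -4770991/839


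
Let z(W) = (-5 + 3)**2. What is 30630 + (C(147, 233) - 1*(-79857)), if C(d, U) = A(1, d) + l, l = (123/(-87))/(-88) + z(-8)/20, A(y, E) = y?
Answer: 1409829637/12760 ≈ 1.1049e+5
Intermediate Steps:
z(W) = 4 (z(W) = (-2)**2 = 4)
l = 2757/12760 (l = (123/(-87))/(-88) + 4/20 = (123*(-1/87))*(-1/88) + 4*(1/20) = -41/29*(-1/88) + 1/5 = 41/2552 + 1/5 = 2757/12760 ≈ 0.21607)
C(d, U) = 15517/12760 (C(d, U) = 1 + 2757/12760 = 15517/12760)
30630 + (C(147, 233) - 1*(-79857)) = 30630 + (15517/12760 - 1*(-79857)) = 30630 + (15517/12760 + 79857) = 30630 + 1018990837/12760 = 1409829637/12760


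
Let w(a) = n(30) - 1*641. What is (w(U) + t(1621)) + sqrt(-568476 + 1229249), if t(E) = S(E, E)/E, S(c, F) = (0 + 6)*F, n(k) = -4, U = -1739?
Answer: -639 + sqrt(660773) ≈ 173.88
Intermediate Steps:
S(c, F) = 6*F
t(E) = 6 (t(E) = (6*E)/E = 6)
w(a) = -645 (w(a) = -4 - 1*641 = -4 - 641 = -645)
(w(U) + t(1621)) + sqrt(-568476 + 1229249) = (-645 + 6) + sqrt(-568476 + 1229249) = -639 + sqrt(660773)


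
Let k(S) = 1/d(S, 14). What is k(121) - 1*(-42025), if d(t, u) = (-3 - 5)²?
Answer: 2689601/64 ≈ 42025.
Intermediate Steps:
d(t, u) = 64 (d(t, u) = (-8)² = 64)
k(S) = 1/64
k(121) - 1*(-42025) = 1/64 - 1*(-42025) = 1/64 + 42025 = 2689601/64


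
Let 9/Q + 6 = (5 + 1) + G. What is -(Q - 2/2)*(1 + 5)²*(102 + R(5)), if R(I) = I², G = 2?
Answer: -16002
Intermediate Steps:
Q = 9/2 (Q = 9/(-6 + ((5 + 1) + 2)) = 9/(-6 + (6 + 2)) = 9/(-6 + 8) = 9/2 ≈ 4.5000)
-(Q - 2/2)*(1 + 5)²*(102 + R(5)) = -(9/2 - 2/2)*(1 + 5)²*(102 + 5²) = -(9/2 - 2*½)*6²*(102 + 25) = -(9/2 - 1)*36*127 = -(7/2)*36*127 = -126*127 = -1*16002 = -16002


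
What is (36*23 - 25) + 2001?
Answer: 2804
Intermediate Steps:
(36*23 - 25) + 2001 = (828 - 25) + 2001 = 803 + 2001 = 2804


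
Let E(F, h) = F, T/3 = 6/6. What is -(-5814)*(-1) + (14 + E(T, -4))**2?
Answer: -5525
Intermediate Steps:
T = 3 (T = 3*(6/6) = 3*(6*(1/6)) = 3*1 = 3)
-(-5814)*(-1) + (14 + E(T, -4))**2 = -(-5814)*(-1) + (14 + 3)**2 = -306*19 + 17**2 = -5814 + 289 = -5525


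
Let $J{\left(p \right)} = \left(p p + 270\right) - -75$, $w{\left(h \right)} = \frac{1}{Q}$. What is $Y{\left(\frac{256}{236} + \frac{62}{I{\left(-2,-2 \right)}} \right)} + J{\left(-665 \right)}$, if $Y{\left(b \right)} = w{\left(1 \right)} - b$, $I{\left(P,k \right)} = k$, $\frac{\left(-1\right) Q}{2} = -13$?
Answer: $\frac{678948329}{1534} \approx 4.426 \cdot 10^{5}$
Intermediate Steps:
$Q = 26$ ($Q = \left(-2\right) \left(-13\right) = 26$)
$w{\left(h \right)} = \frac{1}{26}$
$J{\left(p \right)} = 345 + p^{2}$ ($J{\left(p \right)} = \left(p^{2} + 270\right) + 75 = \left(270 + p^{2}\right) + 75 = 345 + p^{2}$)
$Y{\left(b \right)} = \frac{1}{26} - b$
$Y{\left(\frac{256}{236} + \frac{62}{I{\left(-2,-2 \right)}} \right)} + J{\left(-665 \right)} = \left(\frac{1}{26} - \left(\frac{256}{236} + \frac{62}{-2}\right)\right) + \left(345 + \left(-665\right)^{2}\right) = \left(\frac{1}{26} - \left(256 \cdot \frac{1}{236} + 62 \left(- \frac{1}{2}\right)\right)\right) + \left(345 + 442225\right) = \left(\frac{1}{26} - \left(\frac{64}{59} - 31\right)\right) + 442570 = \left(\frac{1}{26} - - \frac{1765}{59}\right) + 442570 = \left(\frac{1}{26} + \frac{1765}{59}\right) + 442570 = \frac{45949}{1534} + 442570 = \frac{678948329}{1534}$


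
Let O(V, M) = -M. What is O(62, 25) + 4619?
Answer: 4594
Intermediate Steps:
O(62, 25) + 4619 = -1*25 + 4619 = -25 + 4619 = 4594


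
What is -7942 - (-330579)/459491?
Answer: -3648946943/459491 ≈ -7941.3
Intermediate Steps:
-7942 - (-330579)/459491 = -7942 - 1*(-330579/459491) = -7942 + 330579/459491 = -3648946943/459491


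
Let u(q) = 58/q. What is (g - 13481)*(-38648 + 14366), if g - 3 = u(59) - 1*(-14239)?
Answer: -1091645874/59 ≈ -1.8502e+7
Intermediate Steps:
g = 840336/59 (g = 3 + (58/59 - 1*(-14239)) = 3 + (58*(1/59) + 14239) = 3 + (58/59 + 14239) = 3 + 840159/59 = 840336/59 ≈ 14243.)
(g - 13481)*(-38648 + 14366) = (840336/59 - 13481)*(-38648 + 14366) = (44957/59)*(-24282) = -1091645874/59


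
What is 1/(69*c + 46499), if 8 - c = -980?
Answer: 1/114671 ≈ 8.7206e-6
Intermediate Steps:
c = 988 (c = 8 - 1*(-980) = 8 + 980 = 988)
1/(69*c + 46499) = 1/(69*988 + 46499) = 1/(68172 + 46499) = 1/114671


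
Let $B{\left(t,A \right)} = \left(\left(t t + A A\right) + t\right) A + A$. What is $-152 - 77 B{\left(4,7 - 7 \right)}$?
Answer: $-152$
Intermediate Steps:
$B{\left(t,A \right)} = A + A \left(t + A^{2} + t^{2}\right)$ ($B{\left(t,A \right)} = \left(\left(t^{2} + A^{2}\right) + t\right) A + A = \left(\left(A^{2} + t^{2}\right) + t\right) A + A = \left(t + A^{2} + t^{2}\right) A + A = A \left(t + A^{2} + t^{2}\right) + A = A + A \left(t + A^{2} + t^{2}\right)$)
$-152 - 77 B{\left(4,7 - 7 \right)} = -152 - 77 \left(7 - 7\right) \left(1 + 4 + \left(7 - 7\right)^{2} + 4^{2}\right) = -152 - 77 \left(7 - 7\right) \left(1 + 4 + \left(7 - 7\right)^{2} + 16\right) = -152 - 77 \cdot 0 \left(1 + 4 + 0^{2} + 16\right) = -152 - 77 \cdot 0 \left(1 + 4 + 0 + 16\right) = -152 - 77 \cdot 0 \cdot 21 = -152 - 0 = -152 + 0 = -152$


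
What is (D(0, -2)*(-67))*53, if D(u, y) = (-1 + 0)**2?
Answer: -3551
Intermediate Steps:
D(u, y) = 1 (D(u, y) = (-1)**2 = 1)
(D(0, -2)*(-67))*53 = (1*(-67))*53 = -67*53 = -3551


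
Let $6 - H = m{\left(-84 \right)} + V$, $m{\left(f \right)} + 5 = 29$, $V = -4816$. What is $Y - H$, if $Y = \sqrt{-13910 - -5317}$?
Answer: $-4798 + i \sqrt{8593} \approx -4798.0 + 92.698 i$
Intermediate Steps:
$m{\left(f \right)} = 24$ ($m{\left(f \right)} = -5 + 29 = 24$)
$H = 4798$ ($H = 6 - \left(24 - 4816\right) = 6 - -4792 = 6 + 4792 = 4798$)
$Y = i \sqrt{8593}$ ($Y = \sqrt{-13910 + \left(-176 + 5493\right)} = \sqrt{-13910 + 5317} = \sqrt{-8593} = i \sqrt{8593} \approx 92.698 i$)
$Y - H = i \sqrt{8593} - 4798 = -4798 + i \sqrt{8593}$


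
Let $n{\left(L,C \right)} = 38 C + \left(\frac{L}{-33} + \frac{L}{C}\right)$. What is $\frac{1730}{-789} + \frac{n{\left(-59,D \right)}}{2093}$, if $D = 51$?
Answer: $- \frac{391074994}{308807499} \approx -1.2664$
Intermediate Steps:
$n{\left(L,C \right)} = 38 C - \frac{L}{33} + \frac{L}{C}$ ($n{\left(L,C \right)} = 38 C + \left(L \left(- \frac{1}{33}\right) + \frac{L}{C}\right) = 38 C - \left(\frac{L}{33} - \frac{L}{C}\right) = 38 C - \frac{L}{33} + \frac{L}{C}$)
$\frac{1730}{-789} + \frac{n{\left(-59,D \right)}}{2093} = \frac{1730}{-789} + \frac{38 \cdot 51 - - \frac{59}{33} - \frac{59}{51}}{2093} = 1730 \left(- \frac{1}{789}\right) + \left(1938 + \frac{59}{33} - \frac{59}{51}\right) \frac{1}{2093} = - \frac{1730}{789} + \left(1938 + \frac{59}{33} - \frac{59}{51}\right) \frac{1}{2093} = - \frac{1730}{789} + \frac{362524}{187} \cdot \frac{1}{2093} = - \frac{1730}{789} + \frac{362524}{391391} = - \frac{391074994}{308807499}$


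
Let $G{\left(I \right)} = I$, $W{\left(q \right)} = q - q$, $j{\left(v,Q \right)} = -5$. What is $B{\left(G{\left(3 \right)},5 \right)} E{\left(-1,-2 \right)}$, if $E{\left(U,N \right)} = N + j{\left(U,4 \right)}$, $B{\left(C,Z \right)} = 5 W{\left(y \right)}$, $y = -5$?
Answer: $0$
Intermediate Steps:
$W{\left(q \right)} = 0$
$B{\left(C,Z \right)} = 0$ ($B{\left(C,Z \right)} = 5 \cdot 0 = 0$)
$E{\left(U,N \right)} = -5 + N$ ($E{\left(U,N \right)} = N - 5 = -5 + N$)
$B{\left(G{\left(3 \right)},5 \right)} E{\left(-1,-2 \right)} = 0 \left(-5 - 2\right) = 0 \left(-7\right) = 0$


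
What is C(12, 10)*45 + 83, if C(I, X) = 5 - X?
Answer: -142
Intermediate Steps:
C(12, 10)*45 + 83 = (5 - 1*10)*45 + 83 = (5 - 10)*45 + 83 = -5*45 + 83 = -225 + 83 = -142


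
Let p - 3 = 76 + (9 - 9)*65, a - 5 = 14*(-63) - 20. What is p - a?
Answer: 976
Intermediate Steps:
a = -897 (a = 5 + (14*(-63) - 20) = 5 + (-882 - 20) = 5 - 902 = -897)
p = 79 (p = 3 + (76 + (9 - 9)*65) = 3 + (76 + 0*65) = 3 + (76 + 0) = 3 + 76 = 79)
p - a = 79 - 1*(-897) = 79 + 897 = 976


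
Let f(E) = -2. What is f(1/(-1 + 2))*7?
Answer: -14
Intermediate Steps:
f(1/(-1 + 2))*7 = -2*7 = -14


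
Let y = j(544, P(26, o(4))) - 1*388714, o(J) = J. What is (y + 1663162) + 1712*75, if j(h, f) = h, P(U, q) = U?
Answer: 1403392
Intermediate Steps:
y = -388170 (y = 544 - 1*388714 = 544 - 388714 = -388170)
(y + 1663162) + 1712*75 = (-388170 + 1663162) + 1712*75 = 1274992 + 128400 = 1403392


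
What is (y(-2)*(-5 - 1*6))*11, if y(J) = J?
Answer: 242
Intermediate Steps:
(y(-2)*(-5 - 1*6))*11 = -2*(-5 - 1*6)*11 = -2*(-5 - 6)*11 = -2*(-11)*11 = 22*11 = 242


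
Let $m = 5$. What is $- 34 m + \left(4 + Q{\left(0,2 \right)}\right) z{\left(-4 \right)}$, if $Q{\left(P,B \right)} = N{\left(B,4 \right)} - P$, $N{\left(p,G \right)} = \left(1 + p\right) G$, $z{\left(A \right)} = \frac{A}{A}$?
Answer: $-154$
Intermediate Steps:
$z{\left(A \right)} = 1$
$N{\left(p,G \right)} = G \left(1 + p\right)$
$Q{\left(P,B \right)} = 4 - P + 4 B$ ($Q{\left(P,B \right)} = 4 \left(1 + B\right) - P = \left(4 + 4 B\right) - P = 4 - P + 4 B$)
$- 34 m + \left(4 + Q{\left(0,2 \right)}\right) z{\left(-4 \right)} = \left(-34\right) 5 + \left(4 + \left(4 - 0 + 4 \cdot 2\right)\right) 1 = -170 + \left(4 + \left(4 + 0 + 8\right)\right) 1 = -170 + \left(4 + 12\right) 1 = -170 + 16 \cdot 1 = -170 + 16 = -154$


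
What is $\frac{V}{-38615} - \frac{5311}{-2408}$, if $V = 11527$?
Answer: $\frac{177327249}{92984920} \approx 1.9071$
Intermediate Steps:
$\frac{V}{-38615} - \frac{5311}{-2408} = \frac{11527}{-38615} - \frac{5311}{-2408} = 11527 \left(- \frac{1}{38615}\right) - - \frac{5311}{2408} = - \frac{11527}{38615} + \frac{5311}{2408} = \frac{177327249}{92984920}$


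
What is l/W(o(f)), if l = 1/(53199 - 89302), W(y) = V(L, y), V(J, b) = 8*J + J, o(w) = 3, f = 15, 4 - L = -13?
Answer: -1/5523759 ≈ -1.8104e-7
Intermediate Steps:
L = 17 (L = 4 - 1*(-13) = 4 + 13 = 17)
V(J, b) = 9*J
W(y) = 153 (W(y) = 9*17 = 153)
l = -1/36103 (l = 1/(-36103) = -1/36103 ≈ -2.7699e-5)
l/W(o(f)) = -1/36103/153 = -1/36103*1/153 = -1/5523759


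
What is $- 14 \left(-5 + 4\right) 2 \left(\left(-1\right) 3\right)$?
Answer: $-84$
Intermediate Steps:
$- 14 \left(-5 + 4\right) 2 \left(\left(-1\right) 3\right) = - 14 \left(\left(-1\right) 2\right) \left(-3\right) = \left(-14\right) \left(-2\right) \left(-3\right) = 28 \left(-3\right) = -84$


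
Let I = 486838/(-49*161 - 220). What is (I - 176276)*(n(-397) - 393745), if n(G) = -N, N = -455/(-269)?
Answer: 151452893013146920/2181321 ≈ 6.9432e+10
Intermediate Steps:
N = 455/269 (N = -455*(-1/269) = 455/269 ≈ 1.6915)
I = -486838/8109 (I = 486838/(-7889 - 220) = 486838/(-8109) = 486838*(-1/8109) = -486838/8109 ≈ -60.037)
n(G) = -455/269 (n(G) = -1*455/269 = -455/269)
(I - 176276)*(n(-397) - 393745) = (-486838/8109 - 176276)*(-455/269 - 393745) = -1429908922/8109*(-105917860/269) = 151452893013146920/2181321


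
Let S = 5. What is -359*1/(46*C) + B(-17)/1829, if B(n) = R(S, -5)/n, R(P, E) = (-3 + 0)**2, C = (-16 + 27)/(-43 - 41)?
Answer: 468817977/7866529 ≈ 59.597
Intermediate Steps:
C = -11/84 (C = 11/(-84) = 11*(-1/84) = -11/84 ≈ -0.13095)
R(P, E) = 9 (R(P, E) = (-3)**2 = 9)
B(n) = 9/n
-359*1/(46*C) + B(-17)/1829 = -359/((-11/84*46)) + (9/(-17))/1829 = -359/(-253/42) + (9*(-1/17))*(1/1829) = -359*(-42/253) - 9/17*1/1829 = 15078/253 - 9/31093 = 468817977/7866529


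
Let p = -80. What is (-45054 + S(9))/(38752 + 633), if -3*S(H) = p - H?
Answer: -135073/118155 ≈ -1.1432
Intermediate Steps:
S(H) = 80/3 + H/3 (S(H) = -(-80 - H)/3 = 80/3 + H/3)
(-45054 + S(9))/(38752 + 633) = (-45054 + (80/3 + (⅓)*9))/(38752 + 633) = (-45054 + (80/3 + 3))/39385 = (-45054 + 89/3)*(1/39385) = -135073/3*1/39385 = -135073/118155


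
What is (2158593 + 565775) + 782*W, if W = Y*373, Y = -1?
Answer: 2432682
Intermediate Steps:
W = -373 (W = -1*373 = -373)
(2158593 + 565775) + 782*W = (2158593 + 565775) + 782*(-373) = 2724368 - 291686 = 2432682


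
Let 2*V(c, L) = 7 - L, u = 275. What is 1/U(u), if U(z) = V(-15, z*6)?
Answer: -2/1643 ≈ -0.0012173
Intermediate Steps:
V(c, L) = 7/2 - L/2 (V(c, L) = (7 - L)/2 = 7/2 - L/2)
U(z) = 7/2 - 3*z (U(z) = 7/2 - z*6/2 = 7/2 - 3*z)
1/U(u) = 1/(7/2 - 3*275) = 1/(7/2 - 825) = 1/(-1643/2) = -2/1643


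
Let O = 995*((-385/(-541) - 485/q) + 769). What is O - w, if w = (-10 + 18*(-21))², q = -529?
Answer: 176358627229/286189 ≈ 6.1623e+5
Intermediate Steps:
O = 219442664045/286189 (O = 995*((-385/(-541) - 485/(-529)) + 769) = 995*((-385*(-1/541) - 485*(-1/529)) + 769) = 995*((385/541 + 485/529) + 769) = 995*(466050/286189 + 769) = 995*(220545391/286189) = 219442664045/286189 ≈ 7.6678e+5)
w = 150544 (w = (-10 - 378)² = (-388)² = 150544)
O - w = 219442664045/286189 - 1*150544 = 219442664045/286189 - 150544 = 176358627229/286189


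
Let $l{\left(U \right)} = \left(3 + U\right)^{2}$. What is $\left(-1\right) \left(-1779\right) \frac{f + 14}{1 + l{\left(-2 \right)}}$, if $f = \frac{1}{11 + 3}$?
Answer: $\frac{350463}{28} \approx 12517.0$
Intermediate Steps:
$f = \frac{1}{14} \approx 0.071429$
$\left(-1\right) \left(-1779\right) \frac{f + 14}{1 + l{\left(-2 \right)}} = \left(-1\right) \left(-1779\right) \frac{\frac{1}{14} + 14}{1 + \left(3 - 2\right)^{2}} = 1779 \frac{197}{14 \left(1 + 1^{2}\right)} = 1779 \frac{197}{14 \left(1 + 1\right)} = 1779 \frac{197}{14 \cdot 2} = 1779 \cdot \frac{197}{14} \cdot \frac{1}{2} = 1779 \cdot \frac{197}{28} = \frac{350463}{28}$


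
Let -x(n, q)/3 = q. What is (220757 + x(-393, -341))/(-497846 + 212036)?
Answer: -22178/28581 ≈ -0.77597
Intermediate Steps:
x(n, q) = -3*q
(220757 + x(-393, -341))/(-497846 + 212036) = (220757 - 3*(-341))/(-497846 + 212036) = (220757 + 1023)/(-285810) = 221780*(-1/285810) = -22178/28581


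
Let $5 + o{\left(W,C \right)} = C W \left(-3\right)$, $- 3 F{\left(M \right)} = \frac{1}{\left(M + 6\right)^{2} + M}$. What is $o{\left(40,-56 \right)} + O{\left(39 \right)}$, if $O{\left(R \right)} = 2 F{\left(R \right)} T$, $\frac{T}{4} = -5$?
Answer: $\frac{5197415}{774} \approx 6715.0$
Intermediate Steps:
$T = -20$ ($T = 4 \left(-5\right) = -20$)
$F{\left(M \right)} = - \frac{1}{3 \left(M + \left(6 + M\right)^{2}\right)}$ ($F{\left(M \right)} = - \frac{1}{3 \left(\left(M + 6\right)^{2} + M\right)} = - \frac{1}{3 \left(\left(6 + M\right)^{2} + M\right)} = - \frac{1}{3 \left(M + \left(6 + M\right)^{2}\right)}$)
$o{\left(W,C \right)} = -5 - 3 C W$ ($o{\left(W,C \right)} = -5 + C W \left(-3\right) = -5 - 3 C W$)
$O{\left(R \right)} = \frac{40}{3 R + 3 \left(6 + R\right)^{2}}$ ($O{\left(R \right)} = 2 \left(- \frac{1}{3 R + 3 \left(6 + R\right)^{2}}\right) \left(-20\right) = - \frac{2}{3 R + 3 \left(6 + R\right)^{2}} \left(-20\right) = \frac{40}{3 R + 3 \left(6 + R\right)^{2}}$)
$o{\left(40,-56 \right)} + O{\left(39 \right)} = \left(-5 - \left(-168\right) 40\right) + \frac{40}{3 \left(39 + \left(6 + 39\right)^{2}\right)} = \left(-5 + 6720\right) + \frac{40}{3 \left(39 + 45^{2}\right)} = 6715 + \frac{40}{3 \left(39 + 2025\right)} = 6715 + \frac{40}{3 \cdot 2064} = 6715 + \frac{40}{3} \cdot \frac{1}{2064} = 6715 + \frac{5}{774} = \frac{5197415}{774}$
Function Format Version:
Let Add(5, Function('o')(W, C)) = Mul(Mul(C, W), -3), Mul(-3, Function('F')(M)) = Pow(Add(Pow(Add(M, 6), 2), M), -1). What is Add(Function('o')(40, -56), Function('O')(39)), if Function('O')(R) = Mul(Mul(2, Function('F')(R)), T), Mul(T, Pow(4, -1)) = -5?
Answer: Rational(5197415, 774) ≈ 6715.0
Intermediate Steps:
T = -20 (T = Mul(4, -5) = -20)
Function('F')(M) = Mul(Rational(-1, 3), Pow(Add(M, Pow(Add(6, M), 2)), -1)) (Function('F')(M) = Mul(Rational(-1, 3), Pow(Add(Pow(Add(M, 6), 2), M), -1)) = Mul(Rational(-1, 3), Pow(Add(Pow(Add(6, M), 2), M), -1)) = Mul(Rational(-1, 3), Pow(Add(M, Pow(Add(6, M), 2)), -1)))
Function('o')(W, C) = Add(-5, Mul(-3, C, W)) (Function('o')(W, C) = Add(-5, Mul(Mul(C, W), -3)) = Add(-5, Mul(-3, C, W)))
Function('O')(R) = Mul(40, Pow(Add(Mul(3, R), Mul(3, Pow(Add(6, R), 2))), -1)) (Function('O')(R) = Mul(Mul(2, Mul(-1, Pow(Add(Mul(3, R), Mul(3, Pow(Add(6, R), 2))), -1))), -20) = Mul(Mul(-2, Pow(Add(Mul(3, R), Mul(3, Pow(Add(6, R), 2))), -1)), -20) = Mul(40, Pow(Add(Mul(3, R), Mul(3, Pow(Add(6, R), 2))), -1)))
Add(Function('o')(40, -56), Function('O')(39)) = Add(Add(-5, Mul(-3, -56, 40)), Mul(Rational(40, 3), Pow(Add(39, Pow(Add(6, 39), 2)), -1))) = Add(Add(-5, 6720), Mul(Rational(40, 3), Pow(Add(39, Pow(45, 2)), -1))) = Add(6715, Mul(Rational(40, 3), Pow(Add(39, 2025), -1))) = Add(6715, Mul(Rational(40, 3), Pow(2064, -1))) = Add(6715, Mul(Rational(40, 3), Rational(1, 2064))) = Add(6715, Rational(5, 774)) = Rational(5197415, 774)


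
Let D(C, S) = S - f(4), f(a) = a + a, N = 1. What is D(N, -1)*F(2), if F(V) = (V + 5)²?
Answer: -441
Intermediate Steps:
f(a) = 2*a
F(V) = (5 + V)²
D(C, S) = -8 + S (D(C, S) = S - 2*4 = S - 1*8 = S - 8 = -8 + S)
D(N, -1)*F(2) = (-8 - 1)*(5 + 2)² = -9*7² = -9*49 = -441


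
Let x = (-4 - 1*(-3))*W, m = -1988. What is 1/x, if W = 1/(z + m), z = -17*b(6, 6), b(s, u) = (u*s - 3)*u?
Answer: 5354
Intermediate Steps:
b(s, u) = u*(-3 + s*u) (b(s, u) = (s*u - 3)*u = (-3 + s*u)*u = u*(-3 + s*u))
z = -3366 (z = -102*(-3 + 6*6) = -102*(-3 + 36) = -102*33 = -17*198 = -3366)
W = -1/5354 (W = 1/(-3366 - 1988) = 1/(-5354) = -1/5354 ≈ -0.00018678)
x = 1/5354 (x = (-4 - 1*(-3))*(-1/5354) = (-4 + 3)*(-1/5354) = -1*(-1/5354) = 1/5354 ≈ 0.00018678)
1/x = 1/(1/5354) = 5354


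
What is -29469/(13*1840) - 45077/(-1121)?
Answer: 1045207091/26814320 ≈ 38.979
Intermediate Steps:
-29469/(13*1840) - 45077/(-1121) = -29469/23920 - 45077*(-1/1121) = -29469*1/23920 + 45077/1121 = -29469/23920 + 45077/1121 = 1045207091/26814320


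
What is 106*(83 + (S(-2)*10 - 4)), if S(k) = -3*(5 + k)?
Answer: -1166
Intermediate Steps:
S(k) = -15 - 3*k
106*(83 + (S(-2)*10 - 4)) = 106*(83 + ((-15 - 3*(-2))*10 - 4)) = 106*(83 + ((-15 + 6)*10 - 4)) = 106*(83 + (-9*10 - 4)) = 106*(83 + (-90 - 4)) = 106*(83 - 94) = 106*(-11) = -1166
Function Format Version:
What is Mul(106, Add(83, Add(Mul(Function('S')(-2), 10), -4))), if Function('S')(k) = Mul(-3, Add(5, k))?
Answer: -1166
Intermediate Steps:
Function('S')(k) = Add(-15, Mul(-3, k))
Mul(106, Add(83, Add(Mul(Function('S')(-2), 10), -4))) = Mul(106, Add(83, Add(Mul(Add(-15, Mul(-3, -2)), 10), -4))) = Mul(106, Add(83, Add(Mul(Add(-15, 6), 10), -4))) = Mul(106, Add(83, Add(Mul(-9, 10), -4))) = Mul(106, Add(83, Add(-90, -4))) = Mul(106, Add(83, -94)) = Mul(106, -11) = -1166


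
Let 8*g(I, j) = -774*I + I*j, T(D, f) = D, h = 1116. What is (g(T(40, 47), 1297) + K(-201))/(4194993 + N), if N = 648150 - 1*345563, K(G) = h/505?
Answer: 1321691/2271277900 ≈ 0.00058192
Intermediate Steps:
K(G) = 1116/505
N = 302587 (N = 648150 - 345563 = 302587)
g(I, j) = -387*I/4 + I*j/8 (g(I, j) = (-774*I + I*j)/8 = -387*I/4 + I*j/8)
(g(T(40, 47), 1297) + K(-201))/(4194993 + N) = ((1/8)*40*(-774 + 1297) + 1116/505)/(4194993 + 302587) = ((1/8)*40*523 + 1116/505)/4497580 = (2615 + 1116/505)*(1/4497580) = (1321691/505)*(1/4497580) = 1321691/2271277900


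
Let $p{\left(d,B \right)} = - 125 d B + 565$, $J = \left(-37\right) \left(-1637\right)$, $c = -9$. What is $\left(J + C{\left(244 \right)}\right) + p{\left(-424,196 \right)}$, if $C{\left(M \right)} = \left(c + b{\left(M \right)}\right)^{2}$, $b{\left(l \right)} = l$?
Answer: $10504359$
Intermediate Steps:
$J = 60569$
$p{\left(d,B \right)} = 565 - 125 B d$ ($p{\left(d,B \right)} = - 125 B d + 565 = 565 - 125 B d$)
$C{\left(M \right)} = \left(-9 + M\right)^{2}$
$\left(J + C{\left(244 \right)}\right) + p{\left(-424,196 \right)} = \left(60569 + \left(-9 + 244\right)^{2}\right) - \left(-565 + 24500 \left(-424\right)\right) = \left(60569 + 235^{2}\right) + \left(565 + 10388000\right) = \left(60569 + 55225\right) + 10388565 = 115794 + 10388565 = 10504359$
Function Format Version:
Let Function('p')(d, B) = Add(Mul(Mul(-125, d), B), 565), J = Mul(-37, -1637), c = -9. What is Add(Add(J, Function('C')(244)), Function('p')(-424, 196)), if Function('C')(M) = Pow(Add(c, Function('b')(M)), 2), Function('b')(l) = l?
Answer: 10504359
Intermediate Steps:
J = 60569
Function('p')(d, B) = Add(565, Mul(-125, B, d)) (Function('p')(d, B) = Add(Mul(-125, B, d), 565) = Add(565, Mul(-125, B, d)))
Function('C')(M) = Pow(Add(-9, M), 2)
Add(Add(J, Function('C')(244)), Function('p')(-424, 196)) = Add(Add(60569, Pow(Add(-9, 244), 2)), Add(565, Mul(-125, 196, -424))) = Add(Add(60569, Pow(235, 2)), Add(565, 10388000)) = Add(Add(60569, 55225), 10388565) = Add(115794, 10388565) = 10504359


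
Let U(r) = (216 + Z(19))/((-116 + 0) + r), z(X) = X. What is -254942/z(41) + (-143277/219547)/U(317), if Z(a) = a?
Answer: -13154542295147/2115335345 ≈ -6218.7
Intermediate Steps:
U(r) = 235/(-116 + r) (U(r) = (216 + 19)/((-116 + 0) + r) = 235/(-116 + r))
-254942/z(41) + (-143277/219547)/U(317) = -254942/41 + (-143277/219547)/((235/(-116 + 317))) = -254942*1/41 + (-143277*1/219547)/((235/201)) = -254942/41 - 143277/(219547*(235*(1/201))) = -254942/41 - 143277/(219547*235/201) = -254942/41 - 143277/219547*201/235 = -254942/41 - 28798677/51593545 = -13154542295147/2115335345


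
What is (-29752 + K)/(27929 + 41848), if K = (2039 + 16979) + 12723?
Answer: 221/7753 ≈ 0.028505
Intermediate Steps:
K = 31741 (K = 19018 + 12723 = 31741)
(-29752 + K)/(27929 + 41848) = (-29752 + 31741)/(27929 + 41848) = 1989/69777 = 1989*(1/69777) = 221/7753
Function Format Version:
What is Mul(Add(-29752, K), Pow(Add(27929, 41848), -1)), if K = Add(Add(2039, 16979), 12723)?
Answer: Rational(221, 7753) ≈ 0.028505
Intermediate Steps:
K = 31741 (K = Add(19018, 12723) = 31741)
Mul(Add(-29752, K), Pow(Add(27929, 41848), -1)) = Mul(Add(-29752, 31741), Pow(Add(27929, 41848), -1)) = Mul(1989, Pow(69777, -1)) = Mul(1989, Rational(1, 69777)) = Rational(221, 7753)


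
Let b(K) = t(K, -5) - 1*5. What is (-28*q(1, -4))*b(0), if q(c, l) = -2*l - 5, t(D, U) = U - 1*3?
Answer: 1092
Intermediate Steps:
t(D, U) = -3 + U (t(D, U) = U - 3 = -3 + U)
q(c, l) = -5 - 2*l
b(K) = -13 (b(K) = (-3 - 5) - 1*5 = -8 - 5 = -13)
(-28*q(1, -4))*b(0) = -28*(-5 - 2*(-4))*(-13) = -28*(-5 + 8)*(-13) = -28*3*(-13) = -84*(-13) = 1092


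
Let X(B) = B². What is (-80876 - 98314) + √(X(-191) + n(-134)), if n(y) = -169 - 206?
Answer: -179190 + √36106 ≈ -1.7900e+5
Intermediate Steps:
n(y) = -375
(-80876 - 98314) + √(X(-191) + n(-134)) = (-80876 - 98314) + √((-191)² - 375) = -179190 + √(36481 - 375) = -179190 + √36106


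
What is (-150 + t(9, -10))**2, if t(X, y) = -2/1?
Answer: 23104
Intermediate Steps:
t(X, y) = -2 (t(X, y) = -2*1 = -2)
(-150 + t(9, -10))**2 = (-150 - 2)**2 = (-152)**2 = 23104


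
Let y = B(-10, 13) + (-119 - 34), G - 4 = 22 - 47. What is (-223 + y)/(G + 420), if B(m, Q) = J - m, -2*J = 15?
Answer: -249/266 ≈ -0.93609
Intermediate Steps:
J = -15/2 (J = -½*15 = -15/2 ≈ -7.5000)
G = -21 (G = 4 + (22 - 47) = 4 - 25 = -21)
B(m, Q) = -15/2 - m
y = -301/2 (y = (-15/2 - 1*(-10)) + (-119 - 34) = (-15/2 + 10) - 153 = 5/2 - 153 = -301/2 ≈ -150.50)
(-223 + y)/(G + 420) = (-223 - 301/2)/(-21 + 420) = -747/2/399 = -747/2*1/399 = -249/266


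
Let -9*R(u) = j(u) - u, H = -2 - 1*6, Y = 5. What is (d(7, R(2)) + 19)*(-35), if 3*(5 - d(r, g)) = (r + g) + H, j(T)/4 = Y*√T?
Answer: -22925/27 - 700*√2/27 ≈ -885.74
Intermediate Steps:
j(T) = 20*√T (j(T) = 4*(5*√T) = 20*√T)
H = -8 (H = -2 - 6 = -8)
R(u) = -20*√u/9 + u/9 (R(u) = -(20*√u - u)/9 = -(-u + 20*√u)/9 = -20*√u/9 + u/9)
d(r, g) = 23/3 - g/3 - r/3 (d(r, g) = 5 - ((r + g) - 8)/3 = 5 - ((g + r) - 8)/3 = 5 - (-8 + g + r)/3 = 5 + (8/3 - g/3 - r/3) = 23/3 - g/3 - r/3)
(d(7, R(2)) + 19)*(-35) = ((23/3 - (-20*√2/9 + (⅑)*2)/3 - ⅓*7) + 19)*(-35) = ((23/3 - (-20*√2/9 + 2/9)/3 - 7/3) + 19)*(-35) = ((23/3 - (2/9 - 20*√2/9)/3 - 7/3) + 19)*(-35) = ((23/3 + (-2/27 + 20*√2/27) - 7/3) + 19)*(-35) = ((142/27 + 20*√2/27) + 19)*(-35) = (655/27 + 20*√2/27)*(-35) = -22925/27 - 700*√2/27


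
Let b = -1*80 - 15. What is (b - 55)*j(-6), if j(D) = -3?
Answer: 450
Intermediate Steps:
b = -95 (b = -80 - 15 = -95)
(b - 55)*j(-6) = (-95 - 55)*(-3) = -150*(-3) = 450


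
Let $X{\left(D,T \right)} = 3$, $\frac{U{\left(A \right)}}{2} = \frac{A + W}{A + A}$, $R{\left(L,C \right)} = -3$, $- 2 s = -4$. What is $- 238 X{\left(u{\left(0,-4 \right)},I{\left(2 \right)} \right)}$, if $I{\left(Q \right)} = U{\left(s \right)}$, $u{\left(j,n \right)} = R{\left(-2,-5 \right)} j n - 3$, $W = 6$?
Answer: $-714$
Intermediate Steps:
$s = 2$ ($s = \left(- \frac{1}{2}\right) \left(-4\right) = 2$)
$u{\left(j,n \right)} = -3 - 3 j n$ ($u{\left(j,n \right)} = - 3 j n - 3 = -3 - 3 j n$)
$U{\left(A \right)} = \frac{6 + A}{A}$ ($U{\left(A \right)} = 2 \frac{A + 6}{A + A} = 2 \frac{6 + A}{2 A} = \frac{6 + A}{A}$)
$I{\left(Q \right)} = 4$ ($I{\left(Q \right)} = \frac{6 + 2}{2} = \frac{1}{2} \cdot 8 = 4$)
$- 238 X{\left(u{\left(0,-4 \right)},I{\left(2 \right)} \right)} = \left(-238\right) 3 = -714$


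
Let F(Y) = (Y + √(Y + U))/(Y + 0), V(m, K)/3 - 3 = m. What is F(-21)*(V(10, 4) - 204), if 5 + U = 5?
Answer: -165 + 55*I*√21/7 ≈ -165.0 + 36.006*I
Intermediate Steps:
U = 0 (U = -5 + 5 = 0)
V(m, K) = 9 + 3*m
F(Y) = (Y + √Y)/Y (F(Y) = (Y + √(Y + 0))/(Y + 0) = (Y + √Y)/Y)
F(-21)*(V(10, 4) - 204) = ((-21 + √(-21))/(-21))*((9 + 3*10) - 204) = (-(-21 + I*√21)/21)*((9 + 30) - 204) = (1 - I*√21/21)*(39 - 204) = (1 - I*√21/21)*(-165) = -165 + 55*I*√21/7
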